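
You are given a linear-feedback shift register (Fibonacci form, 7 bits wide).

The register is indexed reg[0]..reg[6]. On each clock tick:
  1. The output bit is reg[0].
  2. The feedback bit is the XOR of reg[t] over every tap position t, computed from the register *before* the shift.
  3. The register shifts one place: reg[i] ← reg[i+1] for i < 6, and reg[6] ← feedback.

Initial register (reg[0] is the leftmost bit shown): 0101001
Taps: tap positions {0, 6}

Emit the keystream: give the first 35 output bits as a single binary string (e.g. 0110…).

01010011001110111010010110001101111

k : reg_k → out_k, fb_k
0: 0101001 → 0, fb=1
1: 1010011 → 1, fb=0
2: 0100110 → 0, fb=0
3: 1001100 → 1, fb=1
4: 0011001 → 0, fb=1
5: 0110011 → 0, fb=1
6: 1100111 → 1, fb=0
7: 1001110 → 1, fb=1
8: 0011101 → 0, fb=1
9: 0111011 → 0, fb=1
10: 1110111 → 1, fb=0
11: 1101110 → 1, fb=1
12: 1011101 → 1, fb=0
13: 0111010 → 0, fb=0
14: 1110100 → 1, fb=1
15: 1101001 → 1, fb=0
16: 1010010 → 1, fb=1
17: 0100101 → 0, fb=1
18: 1001011 → 1, fb=0
19: 0010110 → 0, fb=0
20: 0101100 → 0, fb=0
21: 1011000 → 1, fb=1
22: 0110001 → 0, fb=1
23: 1100011 → 1, fb=0
24: 1000110 → 1, fb=1
25: 0001101 → 0, fb=1
26: 0011011 → 0, fb=1
27: 0110111 → 0, fb=1
28: 1101111 → 1, fb=0
29: 1011110 → 1, fb=1
30: 0111101 → 0, fb=1
31: 1111011 → 1, fb=0
32: 1110110 → 1, fb=1
33: 1101101 → 1, fb=0
34: 1011010 → 1, fb=1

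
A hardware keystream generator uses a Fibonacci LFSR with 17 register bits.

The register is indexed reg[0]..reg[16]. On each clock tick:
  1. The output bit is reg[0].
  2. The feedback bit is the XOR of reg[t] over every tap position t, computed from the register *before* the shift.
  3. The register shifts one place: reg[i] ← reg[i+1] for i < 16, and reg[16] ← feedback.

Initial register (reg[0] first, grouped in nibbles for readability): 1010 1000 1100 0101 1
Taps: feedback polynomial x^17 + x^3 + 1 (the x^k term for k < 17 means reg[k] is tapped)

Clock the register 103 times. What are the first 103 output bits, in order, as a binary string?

1010100011000101111101110111010100100110011011100000101010001111001011110111101100101010010100010011110

step | reg (before) | out | fb
   0 | 10101000110001011 | 1 | 1
   1 | 01010001100010111 | 0 | 1
   2 | 10100011000101111 | 1 | 1
   3 | 01000110001011111 | 0 | 0
   4 | 10001100010111110 | 1 | 1
   5 | 00011000101111101 | 0 | 1
   6 | 00110001011111011 | 0 | 1
   7 | 01100010111110111 | 0 | 0
   8 | 11000101111101110 | 1 | 1
   9 | 10001011111011101 | 1 | 1
  10 | 00010111110111011 | 0 | 1
  11 | 00101111101110111 | 0 | 0
  12 | 01011111011101110 | 0 | 1
  13 | 10111110111011101 | 1 | 0
  14 | 01111101110111010 | 0 | 1
  15 | 11111011101110101 | 1 | 0
  16 | 11110111011101010 | 1 | 0
  17 | 11101110111010100 | 1 | 1
  18 | 11011101110101001 | 1 | 0
  19 | 10111011101010010 | 1 | 0
  20 | 01110111010100100 | 0 | 1
  21 | 11101110101001001 | 1 | 1
  22 | 11011101010010011 | 1 | 0
  23 | 10111010100100110 | 1 | 0
  24 | 01110101001001100 | 0 | 1
  25 | 11101010010011001 | 1 | 1
  26 | 11010100100110011 | 1 | 0
  27 | 10101001001100110 | 1 | 1
  28 | 01010010011001101 | 0 | 1
  29 | 10100100110011011 | 1 | 1
  30 | 01001001100110111 | 0 | 0
  31 | 10010011001101110 | 1 | 0
  32 | 00100110011011100 | 0 | 0
  33 | 01001100110111000 | 0 | 0
  34 | 10011001101110000 | 1 | 0
  35 | 00110011011100000 | 0 | 1
  36 | 01100110111000001 | 0 | 0
  37 | 11001101110000010 | 1 | 1
  38 | 10011011100000101 | 1 | 0
  39 | 00110111000001010 | 0 | 1
  40 | 01101110000010101 | 0 | 0
  41 | 11011100000101010 | 1 | 0
  42 | 10111000001010100 | 1 | 0
  43 | 01110000010101000 | 0 | 1
  44 | 11100000101010001 | 1 | 1
  45 | 11000001010100011 | 1 | 1
  46 | 10000010101000111 | 1 | 1
  47 | 00000101010001111 | 0 | 0
  48 | 00001010100011110 | 0 | 0
  49 | 00010101000111100 | 0 | 1
  50 | 00101010001111001 | 0 | 0
  51 | 01010100011110010 | 0 | 1
  52 | 10101000111100101 | 1 | 1
  53 | 01010001111001011 | 0 | 1
  54 | 10100011110010111 | 1 | 1
  55 | 01000111100101111 | 0 | 0
  56 | 10001111001011110 | 1 | 1
  57 | 00011110010111101 | 0 | 1
  58 | 00111100101111011 | 0 | 1
  59 | 01111001011110111 | 0 | 1
  60 | 11110010111101111 | 1 | 0
  61 | 11100101111011110 | 1 | 1
  62 | 11001011110111101 | 1 | 1
  63 | 10010111101111011 | 1 | 0
  64 | 00101111011110110 | 0 | 0
  65 | 01011110111101100 | 0 | 1
  66 | 10111101111011001 | 1 | 0
  67 | 01111011110110010 | 0 | 1
  68 | 11110111101100101 | 1 | 0
  69 | 11101111011001010 | 1 | 1
  70 | 11011110110010101 | 1 | 0
  71 | 10111101100101010 | 1 | 0
  72 | 01111011001010100 | 0 | 1
  73 | 11110110010101001 | 1 | 0
  74 | 11101100101010010 | 1 | 1
  75 | 11011001010100101 | 1 | 0
  76 | 10110010101001010 | 1 | 0
  77 | 01100101010010100 | 0 | 0
  78 | 11001010100101000 | 1 | 1
  79 | 10010101001010001 | 1 | 0
  80 | 00101010010100010 | 0 | 0
  81 | 01010100101000100 | 0 | 1
  82 | 10101001010001001 | 1 | 1
  83 | 01010010100010011 | 0 | 1
  84 | 10100101000100111 | 1 | 1
  85 | 01001010001001111 | 0 | 0
  86 | 10010100010011110 | 1 | 0
  87 | 00101000100111100 | 0 | 0
  88 | 01010001001111000 | 0 | 1
  89 | 10100010011110001 | 1 | 1
  90 | 01000100111100011 | 0 | 0
  91 | 10001001111000110 | 1 | 1
  92 | 00010011110001101 | 0 | 1
  93 | 00100111100011011 | 0 | 0
  94 | 01001111000110110 | 0 | 0
  95 | 10011110001101100 | 1 | 0
  96 | 00111100011011000 | 0 | 1
  97 | 01111000110110001 | 0 | 1
  98 | 11110001101100011 | 1 | 0
  99 | 11100011011000110 | 1 | 1
 100 | 11000110110001101 | 1 | 1
 101 | 10001101100011011 | 1 | 1
 102 | 00011011000110111 | 0 | 1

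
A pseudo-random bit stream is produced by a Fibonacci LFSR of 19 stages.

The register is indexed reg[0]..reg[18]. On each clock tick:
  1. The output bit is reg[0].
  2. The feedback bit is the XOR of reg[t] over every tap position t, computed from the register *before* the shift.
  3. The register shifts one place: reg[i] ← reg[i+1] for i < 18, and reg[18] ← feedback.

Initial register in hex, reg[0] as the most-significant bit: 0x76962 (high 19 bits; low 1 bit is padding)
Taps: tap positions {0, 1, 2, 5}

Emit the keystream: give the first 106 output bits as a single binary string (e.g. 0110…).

0111011010010110001100100110010010011010011101011001000100111111010110100000101011111000111011010111111011

k : reg_k → out_k, fb_k
0: 0111011010010110001 → 0, fb=1
1: 1110110100101100011 → 1, fb=0
2: 1101101001011000110 → 1, fb=0
3: 1011010010110001100 → 1, fb=1
4: 0110100101100011001 → 0, fb=0
5: 1101001011000110010 → 1, fb=0
6: 1010010110001100100 → 1, fb=1
7: 0100101100011001001 → 0, fb=1
8: 1001011000110010011 → 1, fb=0
9: 0010110001100100110 → 0, fb=0
10: 0101100011001001100 → 0, fb=1
11: 1011000110010011001 → 1, fb=0
12: 0110001100100110010 → 0, fb=0
13: 1100011001001100100 → 1, fb=1
14: 1000110010011001001 → 1, fb=0
15: 0001100100110010010 → 0, fb=0
16: 0011001001100100100 → 0, fb=1
17: 0110010011001001001 → 0, fb=1
18: 1100100110010010011 → 1, fb=0
19: 1001001100100100110 → 1, fb=1
20: 0010011001001001101 → 0, fb=0
21: 0100110010010011010 → 0, fb=0
22: 1001100100100110100 → 1, fb=1
23: 0011001001001101001 → 0, fb=1
24: 0110010010011010011 → 0, fb=1
25: 1100100100110100111 → 1, fb=0
26: 1001001001101001110 → 1, fb=1
27: 0010010011010011101 → 0, fb=0
28: 0100100110100111010 → 0, fb=1
29: 1001001101001110101 → 1, fb=1
30: 0010011010011101011 → 0, fb=0
31: 0100110100111010110 → 0, fb=0
32: 1001101001110101100 → 1, fb=1
33: 0011010011101011001 → 0, fb=0
34: 0110100111010110010 → 0, fb=0
35: 1101001110101100100 → 1, fb=0
36: 1010011101011001000 → 1, fb=1
37: 0100111010110010001 → 0, fb=0
38: 1001110101100100010 → 1, fb=0
39: 0011101011001000100 → 0, fb=1
40: 0111010110010001001 → 0, fb=1
41: 1110101100100010011 → 1, fb=1
42: 1101011001000100111 → 1, fb=1
43: 1010110010001001111 → 1, fb=1
44: 0101100100010011111 → 0, fb=1
45: 1011001000100111111 → 1, fb=0
46: 0110010001001111110 → 0, fb=1
47: 1100100010011111101 → 1, fb=0
48: 1001000100111111010 → 1, fb=1
49: 0010001001111110101 → 0, fb=1
50: 0100010011111101011 → 0, fb=0
51: 1000100111111010110 → 1, fb=1
52: 0001001111110101101 → 0, fb=0
53: 0010011111101011010 → 0, fb=0
54: 0100111111010110100 → 0, fb=0
55: 1001111110101101000 → 1, fb=0
56: 0011111101011010000 → 0, fb=0
57: 0111111010110100000 → 0, fb=1
58: 1111110101101000001 → 1, fb=0
59: 1111101011010000010 → 1, fb=1
60: 1111010110100000101 → 1, fb=0
61: 1110101101000001010 → 1, fb=1
62: 1101011010000010101 → 1, fb=1
63: 1010110100000101011 → 1, fb=1
64: 0101101000001010111 → 0, fb=1
65: 1011010000010101111 → 1, fb=1
66: 0110100000101011111 → 0, fb=0
67: 1101000001010111110 → 1, fb=0
68: 1010000010101111100 → 1, fb=0
69: 0100000101011111000 → 0, fb=1
70: 1000001010111110001 → 1, fb=1
71: 0000010101111100011 → 0, fb=1
72: 0000101011111000111 → 0, fb=0
73: 0001010111110001110 → 0, fb=1
74: 0010101111100011101 → 0, fb=1
75: 0101011111000111011 → 0, fb=0
76: 1010111110001110110 → 1, fb=1
77: 0101111100011101101 → 0, fb=0
78: 1011111000111011010 → 1, fb=1
79: 0111110001110110101 → 0, fb=1
80: 1111100011101101011 → 1, fb=1
81: 1111000111011010111 → 1, fb=1
82: 1110001110110101111 → 1, fb=1
83: 1100011101101011111 → 1, fb=1
84: 1000111011010111111 → 1, fb=0
85: 0001110110101111110 → 0, fb=1
86: 0011101101011111101 → 0, fb=1
87: 0111011010111111011 → 0, fb=1
88: 1110110101111110111 → 1, fb=0
89: 1101101011111101110 → 1, fb=0
90: 1011010111111011100 → 1, fb=1
91: 0110101111110111001 → 0, fb=0
92: 1101011111101110010 → 1, fb=1
93: 1010111111011100101 → 1, fb=1
94: 0101111110111001011 → 0, fb=0
95: 1011111101110010110 → 1, fb=1
96: 0111111011100101101 → 0, fb=1
97: 1111110111001011011 → 1, fb=0
98: 1111101110010110110 → 1, fb=1
99: 1111011100101101101 → 1, fb=0
100: 1110111001011011010 → 1, fb=0
101: 1101110010110110100 → 1, fb=1
102: 1011100101101101001 → 1, fb=0
103: 0111001011011010010 → 0, fb=0
104: 1110010110110100100 → 1, fb=0
105: 1100101101101001000 → 1, fb=0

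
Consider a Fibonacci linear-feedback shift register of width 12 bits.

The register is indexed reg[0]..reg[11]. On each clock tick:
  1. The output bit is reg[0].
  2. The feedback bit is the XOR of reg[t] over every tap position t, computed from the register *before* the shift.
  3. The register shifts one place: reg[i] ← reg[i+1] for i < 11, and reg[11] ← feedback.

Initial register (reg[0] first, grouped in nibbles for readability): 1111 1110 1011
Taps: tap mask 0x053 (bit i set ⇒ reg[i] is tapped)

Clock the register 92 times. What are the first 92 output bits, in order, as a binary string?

tick  register→output (feedback)
  0  111111101011→1 (0)
  1  111111010110→1 (1)
  2  111110101101→1 (0)
  3  111101011010→1 (0)
  4  111010110100→1 (0)
  5  110101101000→1 (1)
  6  101011010001→1 (0)
  7  010110100010→0 (1)
  8  101101000101→1 (1)
  9  011010001011→0 (0)
 10  110100010110→1 (0)
 11  101000101100→1 (0)
 12  010001011000→0 (1)
 13  100010110001→1 (1)
 14  000101100011→0 (1)
 15  001011000111→0 (1)
 16  010110001111→0 (0)
 17  101100011110→1 (1)
 18  011000111101→0 (0)
 19  110001111010→1 (1)
 20  100011110101→1 (1)
 21  000111101011→0 (0)
 22  001111010110→0 (1)
 23  011110101101→0 (1)
 24  111101011011→1 (0)
 25  111010110110→1 (0)
 26  110101101100→1 (1)
 27  101011011001→1 (0)
 28  010110110010→0 (1)
 29  101101100101→1 (0)
 30  011011001010→0 (0)
 31  110110010100→1 (1)
 32  101100101001→1 (0)
 33  011001010010→0 (1)
 34  110010100101→1 (0)
 35  100101001010→1 (1)
 36  001010010101→0 (1)
 37  010100101011→0 (0)
 38  101001010110→1 (1)
 39  010010101101→0 (1)
 40  100101011011→1 (1)
 41  001010110111→0 (0)
 42  010101101110→0 (0)
 43  101011011100→1 (0)
 44  010110111000→0 (1)
 45  101101110001→1 (0)
 46  011011100010→0 (1)
 47  110111000101→1 (1)
 48  101110001011→1 (0)
 49  011100010110→0 (1)
 50  111000101101→1 (1)
 51  110001011011→1 (0)
 52  100010110110→1 (1)
 53  000101101101→0 (1)
 54  001011011011→0 (1)
 55  010110110111→0 (1)
 56  101101101111→1 (0)
 57  011011011110→0 (0)
 58  110110111100→1 (0)
 59  101101111000→1 (0)
 60  011011110000→0 (1)
 61  110111100001→1 (0)
 62  101111000010→1 (0)
 63  011110000100→0 (0)
 64  111100001000→1 (0)
 65  111000010000→1 (0)
 66  110000100000→1 (1)
 67  100001000001→1 (1)
 68  000010000011→0 (1)
 69  000100000111→0 (0)
 70  001000001110→0 (0)
 71  010000011100→0 (1)
 72  100000111001→1 (0)
 73  000001110010→0 (1)
 74  000011100101→0 (0)
 75  000111001010→0 (1)
 76  001110010101→0 (1)
 77  011100101011→0 (0)
 78  111001010110→1 (0)
 79  110010101100→1 (0)
 80  100101011000→1 (1)
 81  001010110001→0 (0)
 82  010101100010→0 (0)
 83  101011000100→1 (0)
 84  010110001000→0 (0)
 85  101100010000→1 (1)
 86  011000100001→0 (0)
 87  110001000010→1 (0)
 88  100010000100→1 (0)
 89  000100001000→0 (0)
 90  001000010000→0 (0)
 91  010000100000→0 (0)

11111110101101000101100011110101101100101001010110111000101101101111000010000011100101011000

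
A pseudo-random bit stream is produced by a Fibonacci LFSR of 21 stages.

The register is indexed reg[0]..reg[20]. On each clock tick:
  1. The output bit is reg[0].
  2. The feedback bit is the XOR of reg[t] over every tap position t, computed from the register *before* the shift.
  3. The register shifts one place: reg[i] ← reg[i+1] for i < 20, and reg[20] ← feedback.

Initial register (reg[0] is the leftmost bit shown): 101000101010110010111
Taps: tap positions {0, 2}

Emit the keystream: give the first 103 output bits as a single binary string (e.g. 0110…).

1010001010101100101110010100000011110010111000100001100111001011010100111111011100110000111000010101111

tick  register→output (feedback)
  0  101000101010110010111→1 (0)
  1  010001010101100101110→0 (0)
  2  100010101011001011100→1 (1)
  3  000101010110010111001→0 (0)
  4  001010101100101110010→0 (1)
  5  010101011001011100101→0 (0)
  6  101010110010111001010→1 (0)
  7  010101100101110010100→0 (0)
  8  101011001011100101000→1 (0)
  9  010110010111001010000→0 (0)
 10  101100101110010100000→1 (0)
 11  011001011100101000000→0 (1)
 12  110010111001010000001→1 (1)
 13  100101110010100000011→1 (1)
 14  001011100101000000111→0 (1)
 15  010111001010000001111→0 (0)
 16  101110010100000011110→1 (0)
 17  011100101000000111100→0 (1)
 18  111001010000001111001→1 (0)
 19  110010100000011110010→1 (1)
 20  100101000000111100101→1 (1)
 21  001010000001111001011→0 (1)
 22  010100000011110010111→0 (0)
 23  101000000111100101110→1 (0)
 24  010000001111001011100→0 (0)
 25  100000011110010111000→1 (1)
 26  000000111100101110001→0 (0)
 27  000001111001011100010→0 (0)
 28  000011110010111000100→0 (0)
 29  000111100101110001000→0 (0)
 30  001111001011100010000→0 (1)
 31  011110010111000100001→0 (1)
 32  111100101110001000011→1 (0)
 33  111001011100010000110→1 (0)
 34  110010111000100001100→1 (1)
 35  100101110001000011001→1 (1)
 36  001011100010000110011→0 (1)
 37  010111000100001100111→0 (0)
 38  101110001000011001110→1 (0)
 39  011100010000110011100→0 (1)
 40  111000100001100111001→1 (0)
 41  110001000011001110010→1 (1)
 42  100010000110011100101→1 (1)
 43  000100001100111001011→0 (0)
 44  001000011001110010110→0 (1)
 45  010000110011100101101→0 (0)
 46  100001100111001011010→1 (1)
 47  000011001110010110101→0 (0)
 48  000110011100101101010→0 (0)
 49  001100111001011010100→0 (1)
 50  011001110010110101001→0 (1)
 51  110011100101101010011→1 (1)
 52  100111001011010100111→1 (1)
 53  001110010110101001111→0 (1)
 54  011100101101010011111→0 (1)
 55  111001011010100111111→1 (0)
 56  110010110101001111110→1 (1)
 57  100101101010011111101→1 (1)
 58  001011010100111111011→0 (1)
 59  010110101001111110111→0 (0)
 60  101101010011111101110→1 (0)
 61  011010100111111011100→0 (1)
 62  110101001111110111001→1 (1)
 63  101010011111101110011→1 (0)
 64  010100111111011100110→0 (0)
 65  101001111110111001100→1 (0)
 66  010011111101110011000→0 (0)
 67  100111111011100110000→1 (1)
 68  001111110111001100001→0 (1)
 69  011111101110011000011→0 (1)
 70  111111011100110000111→1 (0)
 71  111110111001100001110→1 (0)
 72  111101110011000011100→1 (0)
 73  111011100110000111000→1 (0)
 74  110111001100001110000→1 (1)
 75  101110011000011100001→1 (0)
 76  011100110000111000010→0 (1)
 77  111001100001110000101→1 (0)
 78  110011000011100001010→1 (1)
 79  100110000111000010101→1 (1)
 80  001100001110000101011→0 (1)
 81  011000011100001010111→0 (1)
 82  110000111000010101111→1 (1)
 83  100001110000101011111→1 (1)
 84  000011100001010111111→0 (0)
 85  000111000010101111110→0 (0)
 86  001110000101011111100→0 (1)
 87  011100001010111111001→0 (1)
 88  111000010101111110011→1 (0)
 89  110000101011111100110→1 (1)
 90  100001010111111001101→1 (1)
 91  000010101111110011011→0 (0)
 92  000101011111100110110→0 (0)
 93  001010111111001101100→0 (1)
 94  010101111110011011001→0 (0)
 95  101011111100110110010→1 (0)
 96  010111111001101100100→0 (0)
 97  101111110011011001000→1 (0)
 98  011111100110110010000→0 (1)
 99  111111001101100100001→1 (0)
100  111110011011001000010→1 (0)
101  111100110110010000100→1 (0)
102  111001101100100001000→1 (0)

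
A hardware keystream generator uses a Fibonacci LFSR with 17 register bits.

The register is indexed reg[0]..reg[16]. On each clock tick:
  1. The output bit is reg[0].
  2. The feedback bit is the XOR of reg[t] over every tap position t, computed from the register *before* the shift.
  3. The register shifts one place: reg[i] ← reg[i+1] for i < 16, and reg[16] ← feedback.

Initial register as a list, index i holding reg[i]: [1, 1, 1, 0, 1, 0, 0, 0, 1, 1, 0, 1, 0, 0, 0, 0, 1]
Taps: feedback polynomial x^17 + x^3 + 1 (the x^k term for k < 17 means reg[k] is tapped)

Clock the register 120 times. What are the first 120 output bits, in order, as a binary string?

111010001101000011010111001010110011011100111001010001110111100110111110010110100010011001000101100010100011010011101101

k : reg_k → out_k, fb_k
0: 11101000110100001 → 1, fb=1
1: 11010001101000011 → 1, fb=0
2: 10100011010000110 → 1, fb=1
3: 01000110100001101 → 0, fb=0
4: 10001101000011010 → 1, fb=1
5: 00011010000110101 → 0, fb=1
6: 00110100001101011 → 0, fb=1
7: 01101000011010111 → 0, fb=0
8: 11010000110101110 → 1, fb=0
9: 10100001101011100 → 1, fb=1
10: 01000011010111001 → 0, fb=0
11: 10000110101110010 → 1, fb=1
12: 00001101011100101 → 0, fb=0
13: 00011010111001010 → 0, fb=1
14: 00110101110010101 → 0, fb=1
15: 01101011100101011 → 0, fb=0
16: 11010111001010110 → 1, fb=0
17: 10101110010101100 → 1, fb=1
18: 01011100101011001 → 0, fb=1
19: 10111001010110011 → 1, fb=0
20: 01110010101100110 → 0, fb=1
21: 11100101011001101 → 1, fb=1
22: 11001010110011011 → 1, fb=1
23: 10010101100110111 → 1, fb=0
24: 00101011001101110 → 0, fb=0
25: 01010110011011100 → 0, fb=1
26: 10101100110111001 → 1, fb=1
27: 01011001101110011 → 0, fb=1
28: 10110011011100111 → 1, fb=0
29: 01100110111001110 → 0, fb=0
30: 11001101110011100 → 1, fb=1
31: 10011011100111001 → 1, fb=0
32: 00110111001110010 → 0, fb=1
33: 01101110011100101 → 0, fb=0
34: 11011100111001010 → 1, fb=0
35: 10111001110010100 → 1, fb=0
36: 01110011100101000 → 0, fb=1
37: 11100111001010001 → 1, fb=1
38: 11001110010100011 → 1, fb=1
39: 10011100101000111 → 1, fb=0
40: 00111001010001110 → 0, fb=1
41: 01110010100011101 → 0, fb=1
42: 11100101000111011 → 1, fb=1
43: 11001010001110111 → 1, fb=1
44: 10010100011101111 → 1, fb=0
45: 00101000111011110 → 0, fb=0
46: 01010001110111100 → 0, fb=1
47: 10100011101111001 → 1, fb=1
48: 01000111011110011 → 0, fb=0
49: 10001110111100110 → 1, fb=1
50: 00011101111001101 → 0, fb=1
51: 00111011110011011 → 0, fb=1
52: 01110111100110111 → 0, fb=1
53: 11101111001101111 → 1, fb=1
54: 11011110011011111 → 1, fb=0
55: 10111100110111110 → 1, fb=0
56: 01111001101111100 → 0, fb=1
57: 11110011011111001 → 1, fb=0
58: 11100110111110010 → 1, fb=1
59: 11001101111100101 → 1, fb=1
60: 10011011111001011 → 1, fb=0
61: 00110111110010110 → 0, fb=1
62: 01101111100101101 → 0, fb=0
63: 11011111001011010 → 1, fb=0
64: 10111110010110100 → 1, fb=0
65: 01111100101101000 → 0, fb=1
66: 11111001011010001 → 1, fb=0
67: 11110010110100010 → 1, fb=0
68: 11100101101000100 → 1, fb=1
69: 11001011010001001 → 1, fb=1
70: 10010110100010011 → 1, fb=0
71: 00101101000100110 → 0, fb=0
72: 01011010001001100 → 0, fb=1
73: 10110100010011001 → 1, fb=0
74: 01101000100110010 → 0, fb=0
75: 11010001001100100 → 1, fb=0
76: 10100010011001000 → 1, fb=1
77: 01000100110010001 → 0, fb=0
78: 10001001100100010 → 1, fb=1
79: 00010011001000101 → 0, fb=1
80: 00100110010001011 → 0, fb=0
81: 01001100100010110 → 0, fb=0
82: 10011001000101100 → 1, fb=0
83: 00110010001011000 → 0, fb=1
84: 01100100010110001 → 0, fb=0
85: 11001000101100010 → 1, fb=1
86: 10010001011000101 → 1, fb=0
87: 00100010110001010 → 0, fb=0
88: 01000101100010100 → 0, fb=0
89: 10001011000101000 → 1, fb=1
90: 00010110001010001 → 0, fb=1
91: 00101100010100011 → 0, fb=0
92: 01011000101000110 → 0, fb=1
93: 10110001010001101 → 1, fb=0
94: 01100010100011010 → 0, fb=0
95: 11000101000110100 → 1, fb=1
96: 10001010001101001 → 1, fb=1
97: 00010100011010011 → 0, fb=1
98: 00101000110100111 → 0, fb=0
99: 01010001101001110 → 0, fb=1
100: 10100011010011101 → 1, fb=1
101: 01000110100111011 → 0, fb=0
102: 10001101001110110 → 1, fb=1
103: 00011010011101101 → 0, fb=1
104: 00110100111011011 → 0, fb=1
105: 01101001110110111 → 0, fb=0
106: 11010011101101110 → 1, fb=0
107: 10100111011011100 → 1, fb=1
108: 01001110110111001 → 0, fb=0
109: 10011101101110010 → 1, fb=0
110: 00111011011100100 → 0, fb=1
111: 01110110111001001 → 0, fb=1
112: 11101101110010011 → 1, fb=1
113: 11011011100100111 → 1, fb=0
114: 10110111001001110 → 1, fb=0
115: 01101110010011100 → 0, fb=0
116: 11011100100111000 → 1, fb=0
117: 10111001001110000 → 1, fb=0
118: 01110010011100000 → 0, fb=1
119: 11100100111000001 → 1, fb=1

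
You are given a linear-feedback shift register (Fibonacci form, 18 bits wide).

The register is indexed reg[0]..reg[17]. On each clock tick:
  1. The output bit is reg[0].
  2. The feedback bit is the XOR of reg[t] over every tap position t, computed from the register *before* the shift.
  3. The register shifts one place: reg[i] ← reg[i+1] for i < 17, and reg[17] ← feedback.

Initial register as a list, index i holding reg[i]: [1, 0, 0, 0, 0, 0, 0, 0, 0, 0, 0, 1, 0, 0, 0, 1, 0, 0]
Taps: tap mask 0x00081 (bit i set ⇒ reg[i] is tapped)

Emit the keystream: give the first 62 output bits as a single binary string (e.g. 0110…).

k : reg_k → out_k, fb_k
0: 100000000001000100 → 1, fb=1
1: 000000000010001001 → 0, fb=0
2: 000000000100010010 → 0, fb=0
3: 000000001000100100 → 0, fb=0
4: 000000010001001000 → 0, fb=1
5: 000000100010010001 → 0, fb=0
6: 000001000100100010 → 0, fb=0
7: 000010001001000100 → 0, fb=0
8: 000100010010001000 → 0, fb=1
9: 001000100100010001 → 0, fb=0
10: 010001001000100010 → 0, fb=0
11: 100010010001000100 → 1, fb=0
12: 000100100010001000 → 0, fb=0
13: 001001000100010000 → 0, fb=0
14: 010010001000100000 → 0, fb=0
15: 100100010001000000 → 1, fb=0
16: 001000100010000000 → 0, fb=0
17: 010001000100000000 → 0, fb=0
18: 100010001000000000 → 1, fb=1
19: 000100010000000001 → 0, fb=1
20: 001000100000000011 → 0, fb=0
21: 010001000000000110 → 0, fb=0
22: 100010000000001100 → 1, fb=1
23: 000100000000011001 → 0, fb=0
24: 001000000000110010 → 0, fb=0
25: 010000000001100100 → 0, fb=0
26: 100000000011001000 → 1, fb=1
27: 000000000110010001 → 0, fb=0
28: 000000001100100010 → 0, fb=0
29: 000000011001000100 → 0, fb=1
30: 000000110010001001 → 0, fb=1
31: 000001100100010011 → 0, fb=0
32: 000011001000100110 → 0, fb=0
33: 000110010001001100 → 0, fb=1
34: 001100100010011001 → 0, fb=0
35: 011001000100110010 → 0, fb=0
36: 110010001001100100 → 1, fb=1
37: 100100010011001001 → 1, fb=0
38: 001000100110010010 → 0, fb=0
39: 010001001100100100 → 0, fb=0
40: 100010011001001000 → 1, fb=0
41: 000100110010010000 → 0, fb=1
42: 001001100100100001 → 0, fb=0
43: 010011001001000010 → 0, fb=0
44: 100110010010000100 → 1, fb=0
45: 001100100100001000 → 0, fb=0
46: 011001001000010000 → 0, fb=0
47: 110010010000100000 → 1, fb=0
48: 100100100001000000 → 1, fb=1
49: 001001000010000001 → 0, fb=0
50: 010010000100000010 → 0, fb=0
51: 100100001000000100 → 1, fb=1
52: 001000010000001001 → 0, fb=1
53: 010000100000010011 → 0, fb=0
54: 100001000000100110 → 1, fb=1
55: 000010000001001101 → 0, fb=0
56: 000100000010011010 → 0, fb=0
57: 001000000100110100 → 0, fb=0
58: 010000001001101000 → 0, fb=0
59: 100000010011010000 → 1, fb=0
60: 000000100110100000 → 0, fb=0
61: 000001001101000000 → 0, fb=0

10000000000100010010001000100000000011001000100110010010000100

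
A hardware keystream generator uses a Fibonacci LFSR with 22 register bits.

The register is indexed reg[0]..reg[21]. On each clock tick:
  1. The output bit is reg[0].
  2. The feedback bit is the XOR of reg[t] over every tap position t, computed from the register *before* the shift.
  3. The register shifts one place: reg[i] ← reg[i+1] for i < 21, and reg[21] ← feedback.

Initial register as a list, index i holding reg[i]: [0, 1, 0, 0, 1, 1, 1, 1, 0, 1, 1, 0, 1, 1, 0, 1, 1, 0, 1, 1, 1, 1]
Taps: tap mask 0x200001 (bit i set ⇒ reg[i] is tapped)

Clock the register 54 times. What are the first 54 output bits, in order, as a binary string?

010011110110110110111110001010010010010010101111001110

step | reg (before) | out | fb
   0 | 0100111101101101101111 | 0 | 1
   1 | 1001111011011011011111 | 1 | 0
   2 | 0011110110110110111110 | 0 | 0
   3 | 0111101101101101111100 | 0 | 0
   4 | 1111011011011011111000 | 1 | 1
   5 | 1110110110110111110001 | 1 | 0
   6 | 1101101101101111100010 | 1 | 1
   7 | 1011011011011111000101 | 1 | 0
   8 | 0110110110111110001010 | 0 | 0
   9 | 1101101101111100010100 | 1 | 1
  10 | 1011011011111000101001 | 1 | 0
  11 | 0110110111110001010010 | 0 | 0
  12 | 1101101111100010100100 | 1 | 1
  13 | 1011011111000101001001 | 1 | 0
  14 | 0110111110001010010010 | 0 | 0
  15 | 1101111100010100100100 | 1 | 1
  16 | 1011111000101001001001 | 1 | 0
  17 | 0111110001010010010010 | 0 | 0
  18 | 1111100010100100100100 | 1 | 1
  19 | 1111000101001001001001 | 1 | 0
  20 | 1110001010010010010010 | 1 | 1
  21 | 1100010100100100100101 | 1 | 0
  22 | 1000101001001001001010 | 1 | 1
  23 | 0001010010010010010101 | 0 | 1
  24 | 0010100100100100101011 | 0 | 1
  25 | 0101001001001001010111 | 0 | 1
  26 | 1010010010010010101111 | 1 | 0
  27 | 0100100100100101011110 | 0 | 0
  28 | 1001001001001010111100 | 1 | 1
  29 | 0010010010010101111001 | 0 | 1
  30 | 0100100100101011110011 | 0 | 1
  31 | 1001001001010111100111 | 1 | 0
  32 | 0010010010101111001110 | 0 | 0
  33 | 0100100101011110011100 | 0 | 0
  34 | 1001001010111100111000 | 1 | 1
  35 | 0010010101111001110001 | 0 | 1
  36 | 0100101011110011100011 | 0 | 1
  37 | 1001010111100111000111 | 1 | 0
  38 | 0010101111001110001110 | 0 | 0
  39 | 0101011110011100011100 | 0 | 0
  40 | 1010111100111000111000 | 1 | 1
  41 | 0101111001110001110001 | 0 | 1
  42 | 1011110011100011100011 | 1 | 0
  43 | 0111100111000111000110 | 0 | 0
  44 | 1111001110001110001100 | 1 | 1
  45 | 1110011100011100011001 | 1 | 0
  46 | 1100111000111000110010 | 1 | 1
  47 | 1001110001110001100101 | 1 | 0
  48 | 0011100011100011001010 | 0 | 0
  49 | 0111000111000110010100 | 0 | 0
  50 | 1110001110001100101000 | 1 | 1
  51 | 1100011100011001010001 | 1 | 0
  52 | 1000111000110010100010 | 1 | 1
  53 | 0001110001100101000101 | 0 | 1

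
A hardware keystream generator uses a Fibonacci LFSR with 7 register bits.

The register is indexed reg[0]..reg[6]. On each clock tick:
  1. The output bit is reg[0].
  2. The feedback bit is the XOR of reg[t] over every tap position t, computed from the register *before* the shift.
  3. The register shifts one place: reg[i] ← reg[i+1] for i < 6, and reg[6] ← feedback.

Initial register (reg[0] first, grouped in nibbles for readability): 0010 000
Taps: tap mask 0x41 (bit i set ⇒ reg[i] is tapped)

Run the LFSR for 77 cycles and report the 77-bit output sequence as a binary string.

00100000011111110101010011001110111010010110001101111011010110110010010001110

tick  register→output (feedback)
  0  0010000→0 (0)
  1  0100000→0 (0)
  2  1000000→1 (1)
  3  0000001→0 (1)
  4  0000011→0 (1)
  5  0000111→0 (1)
  6  0001111→0 (1)
  7  0011111→0 (1)
  8  0111111→0 (1)
  9  1111111→1 (0)
 10  1111110→1 (1)
 11  1111101→1 (0)
 12  1111010→1 (1)
 13  1110101→1 (0)
 14  1101010→1 (1)
 15  1010101→1 (0)
 16  0101010→0 (0)
 17  1010100→1 (1)
 18  0101001→0 (1)
 19  1010011→1 (0)
 20  0100110→0 (0)
 21  1001100→1 (1)
 22  0011001→0 (1)
 23  0110011→0 (1)
 24  1100111→1 (0)
 25  1001110→1 (1)
 26  0011101→0 (1)
 27  0111011→0 (1)
 28  1110111→1 (0)
 29  1101110→1 (1)
 30  1011101→1 (0)
 31  0111010→0 (0)
 32  1110100→1 (1)
 33  1101001→1 (0)
 34  1010010→1 (1)
 35  0100101→0 (1)
 36  1001011→1 (0)
 37  0010110→0 (0)
 38  0101100→0 (0)
 39  1011000→1 (1)
 40  0110001→0 (1)
 41  1100011→1 (0)
 42  1000110→1 (1)
 43  0001101→0 (1)
 44  0011011→0 (1)
 45  0110111→0 (1)
 46  1101111→1 (0)
 47  1011110→1 (1)
 48  0111101→0 (1)
 49  1111011→1 (0)
 50  1110110→1 (1)
 51  1101101→1 (0)
 52  1011010→1 (1)
 53  0110101→0 (1)
 54  1101011→1 (0)
 55  1010110→1 (1)
 56  0101101→0 (1)
 57  1011011→1 (0)
 58  0110110→0 (0)
 59  1101100→1 (1)
 60  1011001→1 (0)
 61  0110010→0 (0)
 62  1100100→1 (1)
 63  1001001→1 (0)
 64  0010010→0 (0)
 65  0100100→0 (0)
 66  1001000→1 (1)
 67  0010001→0 (1)
 68  0100011→0 (1)
 69  1000111→1 (0)
 70  0001110→0 (0)
 71  0011100→0 (0)
 72  0111000→0 (0)
 73  1110000→1 (1)
 74  1100001→1 (0)
 75  1000010→1 (1)
 76  0000101→0 (1)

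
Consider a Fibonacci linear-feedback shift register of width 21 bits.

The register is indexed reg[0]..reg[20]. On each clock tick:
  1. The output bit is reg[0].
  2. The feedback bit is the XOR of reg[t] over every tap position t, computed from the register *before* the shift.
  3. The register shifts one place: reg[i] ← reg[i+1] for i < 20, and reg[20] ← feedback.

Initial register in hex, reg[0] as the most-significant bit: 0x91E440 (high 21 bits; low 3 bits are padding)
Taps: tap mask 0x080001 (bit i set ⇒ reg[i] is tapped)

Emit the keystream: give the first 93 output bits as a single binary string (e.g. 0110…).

step | reg (before) | out | fb
   0 | 100100011110010001000 | 1 | 1
   1 | 001000111100100010001 | 0 | 0
   2 | 010001111001000100010 | 0 | 1
   3 | 100011110010001000101 | 1 | 1
   4 | 000111100100010001011 | 0 | 1
   5 | 001111001000100010111 | 0 | 1
   6 | 011110010001000101111 | 0 | 1
   7 | 111100100010001011111 | 1 | 0
   8 | 111001000100010111110 | 1 | 0
   9 | 110010001000101111100 | 1 | 1
  10 | 100100010001011111001 | 1 | 1
  11 | 001000100010111110011 | 0 | 1
  12 | 010001000101111100111 | 0 | 1
  13 | 100010001011111001111 | 1 | 0
  14 | 000100010111110011110 | 0 | 1
  15 | 001000101111100111101 | 0 | 0
  16 | 010001011111001111010 | 0 | 1
  17 | 100010111110011110101 | 1 | 1
  18 | 000101111100111101011 | 0 | 1
  19 | 001011111001111010111 | 0 | 1
  20 | 010111110011110101111 | 0 | 1
  21 | 101111100111101011111 | 1 | 0
  22 | 011111001111010111110 | 0 | 1
  23 | 111110011110101111101 | 1 | 1
  24 | 111100111101011111011 | 1 | 0
  25 | 111001111010111110110 | 1 | 0
  26 | 110011110101111101100 | 1 | 1
  27 | 100111101011111011001 | 1 | 1
  28 | 001111010111110110011 | 0 | 1
  29 | 011110101111101100111 | 0 | 1
  30 | 111101011111011001111 | 1 | 0
  31 | 111010111110110011110 | 1 | 0
  32 | 110101111101100111100 | 1 | 1
  33 | 101011111011001111001 | 1 | 1
  34 | 010111110110011110011 | 0 | 1
  35 | 101111101100111100111 | 1 | 0
  36 | 011111011001111001110 | 0 | 1
  37 | 111110110011110011101 | 1 | 1
  38 | 111101100111100111011 | 1 | 0
  39 | 111011001111001110110 | 1 | 0
  40 | 110110011110011101100 | 1 | 1
  41 | 101100111100111011001 | 1 | 1
  42 | 011001111001110110011 | 0 | 1
  43 | 110011110011101100111 | 1 | 0
  44 | 100111100111011001110 | 1 | 0
  45 | 001111001110110011100 | 0 | 0
  46 | 011110011101100111000 | 0 | 0
  47 | 111100111011001110000 | 1 | 1
  48 | 111001110110011100001 | 1 | 1
  49 | 110011101100111000011 | 1 | 0
  50 | 100111011001110000110 | 1 | 0
  51 | 001110110011100001100 | 0 | 0
  52 | 011101100111000011000 | 0 | 0
  53 | 111011001110000110000 | 1 | 1
  54 | 110110011100001100001 | 1 | 1
  55 | 101100111000011000011 | 1 | 0
  56 | 011001110000110000110 | 0 | 1
  57 | 110011100001100001101 | 1 | 1
  58 | 100111000011000011011 | 1 | 0
  59 | 001110000110000110110 | 0 | 1
  60 | 011100001100001101101 | 0 | 0
  61 | 111000011000011011010 | 1 | 0
  62 | 110000110000110110100 | 1 | 1
  63 | 100001100001101101001 | 1 | 1
  64 | 000011000011011010011 | 0 | 1
  65 | 000110000110110100111 | 0 | 1
  66 | 001100001101101001111 | 0 | 1
  67 | 011000011011010011111 | 0 | 1
  68 | 110000110110100111111 | 1 | 0
  69 | 100001101101001111110 | 1 | 0
  70 | 000011011010011111100 | 0 | 0
  71 | 000110110100111111000 | 0 | 0
  72 | 001101101001111110000 | 0 | 0
  73 | 011011010011111100000 | 0 | 0
  74 | 110110100111111000000 | 1 | 1
  75 | 101101001111110000001 | 1 | 1
  76 | 011010011111100000011 | 0 | 1
  77 | 110100111111000000111 | 1 | 0
  78 | 101001111110000001110 | 1 | 0
  79 | 010011111100000011100 | 0 | 0
  80 | 100111111000000111000 | 1 | 1
  81 | 001111110000001110001 | 0 | 0
  82 | 011111100000011100010 | 0 | 1
  83 | 111111000000111000101 | 1 | 1
  84 | 111110000001110001011 | 1 | 0
  85 | 111100000011100010110 | 1 | 0
  86 | 111000000111000101100 | 1 | 1
  87 | 110000001110001011001 | 1 | 1
  88 | 100000011100010110011 | 1 | 0
  89 | 000000111000101100110 | 0 | 1
  90 | 000001110001011001101 | 0 | 0
  91 | 000011100010110011010 | 0 | 1
  92 | 000111000101100110101 | 0 | 0

100100011110010001000101111100111101011111011001111001110110011100001100001101101001111110000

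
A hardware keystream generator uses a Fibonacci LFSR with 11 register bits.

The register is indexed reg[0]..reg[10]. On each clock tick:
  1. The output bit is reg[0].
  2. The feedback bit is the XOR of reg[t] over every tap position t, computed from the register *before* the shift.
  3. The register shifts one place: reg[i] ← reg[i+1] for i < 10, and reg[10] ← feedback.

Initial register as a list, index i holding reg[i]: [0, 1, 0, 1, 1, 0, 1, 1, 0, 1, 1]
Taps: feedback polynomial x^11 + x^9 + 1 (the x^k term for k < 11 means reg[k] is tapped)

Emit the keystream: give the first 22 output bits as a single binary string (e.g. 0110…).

step | reg (before) | out | fb
   0 | 01011011011 | 0 | 1
   1 | 10110110111 | 1 | 0
   2 | 01101101110 | 0 | 1
   3 | 11011011101 | 1 | 1
   4 | 10110111011 | 1 | 0
   5 | 01101110110 | 0 | 1
   6 | 11011101101 | 1 | 1
   7 | 10111011011 | 1 | 0
   8 | 01110110110 | 0 | 1
   9 | 11101101101 | 1 | 1
  10 | 11011011011 | 1 | 0
  11 | 10110110110 | 1 | 0
  12 | 01101101100 | 0 | 0
  13 | 11011011000 | 1 | 1
  14 | 10110110001 | 1 | 1
  15 | 01101100011 | 0 | 1
  16 | 11011000111 | 1 | 0
  17 | 10110001110 | 1 | 0
  18 | 01100011100 | 0 | 0
  19 | 11000111000 | 1 | 1
  20 | 10001110001 | 1 | 1
  21 | 00011100011 | 0 | 1

0101101101110110110110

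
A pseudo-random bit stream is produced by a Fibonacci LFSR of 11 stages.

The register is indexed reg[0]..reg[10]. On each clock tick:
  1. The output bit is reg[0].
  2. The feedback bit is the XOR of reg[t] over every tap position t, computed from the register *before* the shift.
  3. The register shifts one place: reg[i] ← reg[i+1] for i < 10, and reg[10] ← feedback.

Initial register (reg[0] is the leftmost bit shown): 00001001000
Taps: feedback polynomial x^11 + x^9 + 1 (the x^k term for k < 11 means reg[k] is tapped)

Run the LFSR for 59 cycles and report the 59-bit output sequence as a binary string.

tick  register→output (feedback)
  0  00001001000→0 (0)
  1  00010010000→0 (0)
  2  00100100000→0 (0)
  3  01001000000→0 (0)
  4  10010000000→1 (1)
  5  00100000001→0 (0)
  6  01000000010→0 (1)
  7  10000000101→1 (1)
  8  00000001011→0 (1)
  9  00000010111→0 (1)
 10  00000101111→0 (1)
 11  00001011111→0 (1)
 12  00010111111→0 (1)
 13  00101111111→0 (1)
 14  01011111111→0 (1)
 15  10111111111→1 (0)
 16  01111111110→0 (1)
 17  11111111101→1 (1)
 18  11111111011→1 (0)
 19  11111110110→1 (0)
 20  11111101100→1 (1)
 21  11111011001→1 (1)
 22  11110110011→1 (0)
 23  11101100110→1 (0)
 24  11011001100→1 (1)
 25  10110011001→1 (1)
 26  01100110011→0 (1)
 27  11001100111→1 (0)
 28  10011001110→1 (0)
 29  00110011100→0 (0)
 30  01100111000→0 (0)
 31  11001110000→1 (1)
 32  10011100001→1 (1)
 33  00111000011→0 (1)
 34  01110000111→0 (1)
 35  11100001111→1 (0)
 36  11000011110→1 (0)
 37  10000111100→1 (1)
 38  00001111001→0 (0)
 39  00011110010→0 (1)
 40  00111100101→0 (0)
 41  01111001010→0 (1)
 42  11110010101→1 (1)
 43  11100101011→1 (0)
 44  11001010110→1 (0)
 45  10010101100→1 (1)
 46  00101011001→0 (0)
 47  01010110010→0 (1)
 48  10101100101→1 (1)
 49  01011001011→0 (1)
 50  10110010111→1 (0)
 51  01100101110→0 (1)
 52  11001011101→1 (1)
 53  10010111011→1 (0)
 54  00101110110→0 (1)
 55  01011101101→0 (0)
 56  10111011010→1 (0)
 57  01110110100→0 (0)
 58  11101101000→1 (1)

00001001000000010111111111011001100111000011110010101100101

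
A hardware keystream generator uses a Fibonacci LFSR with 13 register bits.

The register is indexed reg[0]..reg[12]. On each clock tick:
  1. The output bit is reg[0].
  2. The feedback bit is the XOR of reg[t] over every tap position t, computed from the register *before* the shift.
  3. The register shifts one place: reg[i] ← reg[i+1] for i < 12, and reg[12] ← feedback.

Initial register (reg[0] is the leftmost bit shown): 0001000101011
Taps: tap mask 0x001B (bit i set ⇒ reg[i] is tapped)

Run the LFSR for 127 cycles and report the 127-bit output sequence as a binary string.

step | reg (before) | out | fb
   0 | 0001000101011 | 0 | 1
   1 | 0010001010111 | 0 | 0
   2 | 0100010101110 | 0 | 1
   3 | 1000101011101 | 1 | 0
   4 | 0001010111010 | 0 | 1
   5 | 0010101110101 | 0 | 1
   6 | 0101011101011 | 0 | 0
   7 | 1010111010110 | 1 | 0
   8 | 0101110101100 | 0 | 1
   9 | 1011101011001 | 1 | 1
  10 | 0111010110011 | 0 | 0
  11 | 1110101100110 | 1 | 1
  12 | 1101011001101 | 1 | 1
  13 | 1010110011011 | 1 | 0
  14 | 0101100110110 | 0 | 1
  15 | 1011001101101 | 1 | 0
  16 | 0110011011010 | 0 | 1
  17 | 1100110110101 | 1 | 1
  18 | 1001101101011 | 1 | 1
  19 | 0011011010111 | 0 | 1
  20 | 0110110101111 | 0 | 0
  21 | 1101101011110 | 1 | 0
  22 | 1011010111100 | 1 | 0
  23 | 0110101111000 | 0 | 0
  24 | 1101011110000 | 1 | 1
  25 | 1010111100001 | 1 | 0
  26 | 0101111000010 | 0 | 1
  27 | 1011110000101 | 1 | 1
  28 | 0111100001011 | 0 | 1
  29 | 1111000010111 | 1 | 1
  30 | 1110000101111 | 1 | 0
  31 | 1100001011110 | 1 | 0
  32 | 1000010111100 | 1 | 1
  33 | 0000101111001 | 0 | 1
  34 | 0001011110011 | 0 | 1
  35 | 0010111100111 | 0 | 1
  36 | 0101111001111 | 0 | 1
  37 | 1011110011111 | 1 | 1
  38 | 0111100111111 | 0 | 1
  39 | 1111001111111 | 1 | 1
  40 | 1110011111111 | 1 | 0
  41 | 1100111111110 | 1 | 1
  42 | 1001111111101 | 1 | 1
  43 | 0011111111011 | 0 | 0
  44 | 0111111110110 | 0 | 1
  45 | 1111111101101 | 1 | 0
  46 | 1111111011010 | 1 | 0
  47 | 1111110110100 | 1 | 0
  48 | 1111101101000 | 1 | 0
  49 | 1111011010000 | 1 | 1
  50 | 1110110100001 | 1 | 1
  51 | 1101101000011 | 1 | 0
  52 | 1011010000110 | 1 | 0
  53 | 0110100001100 | 0 | 0
  54 | 1101000011000 | 1 | 1
  55 | 1010000110001 | 1 | 1
  56 | 0100001100011 | 0 | 1
  57 | 1000011000111 | 1 | 1
  58 | 0000110001111 | 0 | 1
  59 | 0001100011111 | 0 | 0
  60 | 0011000111110 | 0 | 1
  61 | 0110001111101 | 0 | 1
  62 | 1100011111011 | 1 | 0
  63 | 1000111110110 | 1 | 0
  64 | 0001111101100 | 0 | 0
  65 | 0011111011000 | 0 | 0
  66 | 0111110110000 | 0 | 1
  67 | 1111101100001 | 1 | 0
  68 | 1111011000010 | 1 | 1
  69 | 1110110000101 | 1 | 1
  70 | 1101100001011 | 1 | 0
  71 | 1011000010110 | 1 | 0
  72 | 0110000101100 | 0 | 1
  73 | 1100001011001 | 1 | 0
  74 | 1000010110010 | 1 | 1
  75 | 0000101100101 | 0 | 1
  76 | 0001011001011 | 0 | 1
  77 | 0010110010111 | 0 | 1
  78 | 0101100101111 | 0 | 1
  79 | 1011001011111 | 1 | 0
  80 | 0110010111110 | 0 | 1
  81 | 1100101111101 | 1 | 1
  82 | 1001011111011 | 1 | 0
  83 | 0010111110110 | 0 | 1
  84 | 0101111101101 | 0 | 1
  85 | 1011111011011 | 1 | 1
  86 | 0111110110111 | 0 | 1
  87 | 1111101101111 | 1 | 0
  88 | 1111011011110 | 1 | 1
  89 | 1110110111101 | 1 | 1
  90 | 1101101111011 | 1 | 0
  91 | 1011011110110 | 1 | 0
  92 | 0110111101100 | 0 | 0
  93 | 1101111011000 | 1 | 0
  94 | 1011110110000 | 1 | 1
  95 | 0111101100001 | 0 | 1
  96 | 1111011000011 | 1 | 1
  97 | 1110110000111 | 1 | 1
  98 | 1101100001111 | 1 | 0
  99 | 1011000011110 | 1 | 0
 100 | 0110000111100 | 0 | 1
 101 | 1100001111001 | 1 | 0
 102 | 1000011110010 | 1 | 1
 103 | 0000111100101 | 0 | 1
 104 | 0001111001011 | 0 | 0
 105 | 0011110010110 | 0 | 0
 106 | 0111100101100 | 0 | 1
 107 | 1111001011001 | 1 | 1
 108 | 1110010110011 | 1 | 0
 109 | 1100101100110 | 1 | 1
 110 | 1001011001101 | 1 | 0
 111 | 0010110011010 | 0 | 1
 112 | 0101100110101 | 0 | 1
 113 | 1011001101011 | 1 | 0
 114 | 0110011010110 | 0 | 1
 115 | 1100110101101 | 1 | 1
 116 | 1001101011011 | 1 | 1
 117 | 0011010110111 | 0 | 1
 118 | 0110101101111 | 0 | 0
 119 | 1101011011110 | 1 | 1
 120 | 1010110111101 | 1 | 0
 121 | 0101101111010 | 0 | 1
 122 | 1011011110101 | 1 | 0
 123 | 0110111101010 | 0 | 0
 124 | 1101111010100 | 1 | 0
 125 | 1011110101000 | 1 | 1
 126 | 0111101010001 | 0 | 1

0001000101011101011001101101011110000101111001111111101101000011000111110110000101100101111101101111011000011110010110011010110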